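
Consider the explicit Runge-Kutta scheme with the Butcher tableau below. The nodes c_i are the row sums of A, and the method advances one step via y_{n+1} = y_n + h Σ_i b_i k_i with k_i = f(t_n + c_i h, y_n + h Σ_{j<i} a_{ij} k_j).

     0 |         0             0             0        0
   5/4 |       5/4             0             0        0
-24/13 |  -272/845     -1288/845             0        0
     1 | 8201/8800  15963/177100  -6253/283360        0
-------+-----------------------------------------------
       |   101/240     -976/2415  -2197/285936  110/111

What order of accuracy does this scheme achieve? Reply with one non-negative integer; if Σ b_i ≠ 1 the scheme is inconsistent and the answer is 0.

b = (101/240, -976/2415, -2197/285936, 110/111)
c = (0, 5/4, -24/13, 1)
Ac = (0, 0, -322/169, 27/176)
Σ b_i: 101/240·1 + (-976/2415)·1 + (-2197/285936)·1 + 110/111·1 = 1 ✓
b·c: (-976/2415)·5/4 + (-2197/285936)·(-24/13) + 110/111·1 = 1/2 ✓
b·c²: (-976/2415)·25/16 + (-2197/285936)·576/169 + 110/111·1 = 1/3 ✓
b·Ac: (-2197/285936)·(-322/169) + 110/111·27/176 = 1/6 ✓
b·c³: (-976/2415)·125/64 + (-2197/285936)·(-13824/2197) + 110/111·1 = 1/4 ✓
b·(c∘Ac): (-2197/285936)·7728/2197 + 110/111·27/176 = 1/8 ✓
b·Ac²: (-2197/285936)·(-805/338) + 110/111·21/320 = 1/12 ✓
b·A²c: 110/111·37/880 = 1/24 ✓; 4 stages ⇒ order 4.

4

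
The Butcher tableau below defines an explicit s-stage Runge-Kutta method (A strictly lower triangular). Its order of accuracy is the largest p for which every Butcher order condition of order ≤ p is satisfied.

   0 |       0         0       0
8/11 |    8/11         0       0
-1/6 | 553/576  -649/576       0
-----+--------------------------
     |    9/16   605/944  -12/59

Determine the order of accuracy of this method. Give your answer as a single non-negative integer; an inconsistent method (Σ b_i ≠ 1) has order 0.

3

b = (9/16, 605/944, -12/59)
c = (0, 8/11, -1/6)
Ac = (0, 0, -59/72)
Σ b_i: 9/16·1 + 605/944·1 + (-12/59)·1 = 1 ✓
b·c: 605/944·8/11 + (-12/59)·(-1/6) = 1/2 ✓
b·c²: 605/944·64/121 + (-12/59)·1/36 = 1/3 ✓
b·Ac: (-12/59)·(-59/72) = 1/6 ✓; 3 stages ⇒ order 3.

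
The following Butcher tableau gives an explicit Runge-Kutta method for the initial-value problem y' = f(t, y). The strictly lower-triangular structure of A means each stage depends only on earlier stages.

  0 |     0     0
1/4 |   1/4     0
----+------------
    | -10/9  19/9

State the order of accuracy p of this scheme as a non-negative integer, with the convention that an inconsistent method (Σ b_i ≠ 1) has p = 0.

b = (-10/9, 19/9)
c = (0, 1/4)
Σ b_i: (-10/9)·1 + 19/9·1 = 1 ✓
b·c: 19/9·1/4 = 19/36 ≠ 1/2 ⇒ order 1.

1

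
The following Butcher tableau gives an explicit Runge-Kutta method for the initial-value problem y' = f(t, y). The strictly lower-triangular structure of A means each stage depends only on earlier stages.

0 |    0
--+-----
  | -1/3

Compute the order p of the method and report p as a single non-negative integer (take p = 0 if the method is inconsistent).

b = (-1/3)
c = (0)
Σ b_i: (-1/3)·1 = -1/3 ≠ 1 ⇒ order 0.

0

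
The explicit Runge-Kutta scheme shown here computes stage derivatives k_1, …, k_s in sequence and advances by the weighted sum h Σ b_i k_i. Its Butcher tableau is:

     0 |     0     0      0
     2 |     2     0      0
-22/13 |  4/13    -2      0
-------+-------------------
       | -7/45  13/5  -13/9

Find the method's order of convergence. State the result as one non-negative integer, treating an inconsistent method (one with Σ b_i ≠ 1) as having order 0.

1

b = (-7/45, 13/5, -13/9)
c = (0, 2, -22/13)
Ac = (0, 0, -4)
Σ b_i: (-7/45)·1 + 13/5·1 + (-13/9)·1 = 1 ✓
b·c: 13/5·2 + (-13/9)·(-22/13) = 344/45 ≠ 1/2 ⇒ order 1.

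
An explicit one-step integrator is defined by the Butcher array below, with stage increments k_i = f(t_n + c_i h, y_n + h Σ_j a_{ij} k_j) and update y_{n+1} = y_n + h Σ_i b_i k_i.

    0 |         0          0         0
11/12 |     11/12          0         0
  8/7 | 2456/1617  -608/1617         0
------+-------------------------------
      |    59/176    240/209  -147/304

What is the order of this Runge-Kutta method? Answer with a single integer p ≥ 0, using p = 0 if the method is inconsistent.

3

b = (59/176, 240/209, -147/304)
c = (0, 11/12, 8/7)
Ac = (0, 0, -152/441)
Σ b_i: 59/176·1 + 240/209·1 + (-147/304)·1 = 1 ✓
b·c: 240/209·11/12 + (-147/304)·8/7 = 1/2 ✓
b·c²: 240/209·121/144 + (-147/304)·64/49 = 1/3 ✓
b·Ac: (-147/304)·(-152/441) = 1/6 ✓; 3 stages ⇒ order 3.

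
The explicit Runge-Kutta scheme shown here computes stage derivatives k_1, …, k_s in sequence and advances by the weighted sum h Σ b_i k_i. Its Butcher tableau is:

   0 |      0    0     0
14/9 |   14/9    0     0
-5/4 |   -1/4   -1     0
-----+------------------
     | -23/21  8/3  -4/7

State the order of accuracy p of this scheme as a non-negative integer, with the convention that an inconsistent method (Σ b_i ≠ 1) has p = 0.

1

b = (-23/21, 8/3, -4/7)
c = (0, 14/9, -5/4)
Ac = (0, 0, -14/9)
Σ b_i: (-23/21)·1 + 8/3·1 + (-4/7)·1 = 1 ✓
b·c: 8/3·14/9 + (-4/7)·(-5/4) = 919/189 ≠ 1/2 ⇒ order 1.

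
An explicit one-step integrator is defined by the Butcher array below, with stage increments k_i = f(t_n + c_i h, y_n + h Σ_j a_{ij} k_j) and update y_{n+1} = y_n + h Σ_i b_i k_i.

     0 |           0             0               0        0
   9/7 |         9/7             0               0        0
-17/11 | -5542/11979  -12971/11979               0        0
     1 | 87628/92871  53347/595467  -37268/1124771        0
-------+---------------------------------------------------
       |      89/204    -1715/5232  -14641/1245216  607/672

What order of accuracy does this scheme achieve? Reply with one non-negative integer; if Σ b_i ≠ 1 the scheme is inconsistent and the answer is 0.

4

b = (89/204, -1715/5232, -14641/1245216, 607/672)
c = (0, 9/7, -17/11, 1)
Ac = (0, 0, -1853/1331, 101/607)
Σ b_i: 89/204·1 + (-1715/5232)·1 + (-14641/1245216)·1 + 607/672·1 = 1 ✓
b·c: (-1715/5232)·9/7 + (-14641/1245216)·(-17/11) + 607/672·1 = 1/2 ✓
b·c²: (-1715/5232)·81/49 + (-14641/1245216)·289/121 + 607/672·1 = 1/3 ✓
b·Ac: (-14641/1245216)·(-1853/1331) + 607/672·101/607 = 1/6 ✓
b·c³: (-1715/5232)·729/343 + (-14641/1245216)·(-4913/1331) + 607/672·1 = 1/4 ✓
b·(c∘Ac): (-14641/1245216)·31501/14641 + 607/672·101/607 = 1/8 ✓
b·Ac²: (-14641/1245216)·(-16677/9317) + 607/672·293/4249 = 1/12 ✓
b·A²c: 607/672·28/607 = 1/24 ✓; 4 stages ⇒ order 4.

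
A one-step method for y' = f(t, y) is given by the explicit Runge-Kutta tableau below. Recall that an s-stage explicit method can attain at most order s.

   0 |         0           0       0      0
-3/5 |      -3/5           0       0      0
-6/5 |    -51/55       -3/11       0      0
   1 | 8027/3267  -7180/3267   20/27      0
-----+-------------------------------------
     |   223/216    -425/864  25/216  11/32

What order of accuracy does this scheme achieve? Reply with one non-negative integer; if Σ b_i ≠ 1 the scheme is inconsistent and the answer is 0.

b = (223/216, -425/864, 25/216, 11/32)
c = (0, -3/5, -6/5, 1)
Ac = (0, 0, 9/55, 52/121)
Σ b_i: 223/216·1 + (-425/864)·1 + 25/216·1 + 11/32·1 = 1 ✓
b·c: (-425/864)·(-3/5) + 25/216·(-6/5) + 11/32·1 = 1/2 ✓
b·c²: (-425/864)·9/25 + 25/216·36/25 + 11/32·1 = 1/3 ✓
b·Ac: 25/216·9/55 + 11/32·52/121 = 1/6 ✓
b·c³: (-425/864)·(-27/125) + 25/216·(-216/125) + 11/32·1 = 1/4 ✓
b·(c∘Ac): 25/216·(-54/275) + 11/32·52/121 = 1/8 ✓
b·Ac²: 25/216·(-27/275) + 11/32·100/363 = 1/12 ✓
b·A²c: 11/32·4/33 = 1/24 ✓; 4 stages ⇒ order 4.

4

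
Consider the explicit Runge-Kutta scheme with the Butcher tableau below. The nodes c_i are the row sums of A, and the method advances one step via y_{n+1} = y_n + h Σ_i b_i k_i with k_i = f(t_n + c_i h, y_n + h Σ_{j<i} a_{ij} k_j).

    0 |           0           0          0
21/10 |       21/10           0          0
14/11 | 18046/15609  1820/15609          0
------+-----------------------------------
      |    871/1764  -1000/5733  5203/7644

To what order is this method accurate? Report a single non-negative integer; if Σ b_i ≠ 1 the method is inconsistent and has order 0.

3

b = (871/1764, -1000/5733, 5203/7644)
c = (0, 21/10, 14/11)
Ac = (0, 0, 1274/5203)
Σ b_i: 871/1764·1 + (-1000/5733)·1 + 5203/7644·1 = 1 ✓
b·c: (-1000/5733)·21/10 + 5203/7644·14/11 = 1/2 ✓
b·c²: (-1000/5733)·441/100 + 5203/7644·196/121 = 1/3 ✓
b·Ac: 5203/7644·1274/5203 = 1/6 ✓; 3 stages ⇒ order 3.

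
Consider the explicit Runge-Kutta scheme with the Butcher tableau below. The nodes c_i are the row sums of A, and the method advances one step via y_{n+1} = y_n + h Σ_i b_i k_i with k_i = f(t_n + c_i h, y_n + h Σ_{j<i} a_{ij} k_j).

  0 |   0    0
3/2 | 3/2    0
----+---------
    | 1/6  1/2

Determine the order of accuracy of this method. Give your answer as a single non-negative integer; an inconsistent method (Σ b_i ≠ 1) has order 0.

0

b = (1/6, 1/2)
c = (0, 3/2)
Σ b_i: 1/6·1 + 1/2·1 = 2/3 ≠ 1 ⇒ order 0.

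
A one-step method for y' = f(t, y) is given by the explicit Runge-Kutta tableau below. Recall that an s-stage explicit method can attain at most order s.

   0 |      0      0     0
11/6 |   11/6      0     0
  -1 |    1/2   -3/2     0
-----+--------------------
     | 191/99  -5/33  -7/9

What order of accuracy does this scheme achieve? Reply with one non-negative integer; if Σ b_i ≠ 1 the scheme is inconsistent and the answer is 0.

2

b = (191/99, -5/33, -7/9)
c = (0, 11/6, -1)
Ac = (0, 0, -11/4)
Σ b_i: 191/99·1 + (-5/33)·1 + (-7/9)·1 = 1 ✓
b·c: (-5/33)·11/6 + (-7/9)·(-1) = 1/2 ✓
b·c²: (-5/33)·121/36 + (-7/9)·1 = -139/108 ≠ 1/3 ⇒ order 2.
b·Ac: (-7/9)·(-11/4) = 77/36 ≠ 1/6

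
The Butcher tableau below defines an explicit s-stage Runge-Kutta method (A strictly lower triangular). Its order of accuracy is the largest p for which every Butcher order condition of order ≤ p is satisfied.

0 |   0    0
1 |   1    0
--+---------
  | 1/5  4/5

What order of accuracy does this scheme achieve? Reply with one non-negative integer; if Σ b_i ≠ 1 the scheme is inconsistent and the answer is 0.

1

b = (1/5, 4/5)
c = (0, 1)
Σ b_i: 1/5·1 + 4/5·1 = 1 ✓
b·c: 4/5·1 = 4/5 ≠ 1/2 ⇒ order 1.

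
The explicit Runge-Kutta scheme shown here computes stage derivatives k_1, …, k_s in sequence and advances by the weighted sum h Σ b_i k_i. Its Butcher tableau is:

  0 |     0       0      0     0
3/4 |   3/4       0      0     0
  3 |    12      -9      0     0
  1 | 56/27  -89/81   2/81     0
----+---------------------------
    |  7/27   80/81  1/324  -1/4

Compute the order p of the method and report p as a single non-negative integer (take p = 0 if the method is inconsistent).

b = (7/27, 80/81, 1/324, -1/4)
c = (0, 3/4, 3, 1)
Ac = (0, 0, -27/4, -3/4)
Σ b_i: 7/27·1 + 80/81·1 + 1/324·1 + (-1/4)·1 = 1 ✓
b·c: 80/81·3/4 + 1/324·3 + (-1/4)·1 = 1/2 ✓
b·c²: 80/81·9/16 + 1/324·9 + (-1/4)·1 = 1/3 ✓
b·Ac: 1/324·(-27/4) + (-1/4)·(-3/4) = 1/6 ✓
b·c³: 80/81·27/64 + 1/324·27 + (-1/4)·1 = 1/4 ✓
b·(c∘Ac): 1/324·(-81/4) + (-1/4)·(-3/4) = 1/8 ✓
b·Ac²: 1/324·(-81/16) + (-1/4)·(-19/48) = 1/12 ✓
b·A²c: (-1/4)·(-1/6) = 1/24 ✓; 4 stages ⇒ order 4.

4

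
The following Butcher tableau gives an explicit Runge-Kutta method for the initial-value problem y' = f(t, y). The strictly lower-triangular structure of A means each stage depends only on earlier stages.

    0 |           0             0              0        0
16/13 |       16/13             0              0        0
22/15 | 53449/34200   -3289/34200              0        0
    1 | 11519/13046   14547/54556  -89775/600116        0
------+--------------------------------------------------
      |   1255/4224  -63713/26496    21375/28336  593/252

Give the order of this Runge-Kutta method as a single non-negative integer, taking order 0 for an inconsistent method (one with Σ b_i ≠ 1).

4

b = (1255/4224, -63713/26496, 21375/28336, 593/252)
c = (0, 16/13, 22/15, 1)
Ac = (0, 0, -506/4275, 129/1186)
Σ b_i: 1255/4224·1 + (-63713/26496)·1 + 21375/28336·1 + 593/252·1 = 1 ✓
b·c: (-63713/26496)·16/13 + 21375/28336·22/15 + 593/252·1 = 1/2 ✓
b·c²: (-63713/26496)·256/169 + 21375/28336·484/225 + 593/252·1 = 1/3 ✓
b·Ac: 21375/28336·(-506/4275) + 593/252·129/1186 = 1/6 ✓
b·c³: (-63713/26496)·4096/2197 + 21375/28336·10648/3375 + 593/252·1 = 1/4 ✓
b·(c∘Ac): 21375/28336·(-11132/64125) + 593/252·129/1186 = 1/8 ✓
b·Ac²: 21375/28336·(-8096/55575) + 593/252·633/7709 = 1/12 ✓
b·A²c: 593/252·21/1186 = 1/24 ✓; 4 stages ⇒ order 4.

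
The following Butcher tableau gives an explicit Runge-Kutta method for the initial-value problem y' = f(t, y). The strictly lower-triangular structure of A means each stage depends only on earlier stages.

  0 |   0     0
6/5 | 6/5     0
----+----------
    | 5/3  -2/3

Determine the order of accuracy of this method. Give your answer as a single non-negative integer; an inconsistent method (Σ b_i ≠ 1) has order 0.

1

b = (5/3, -2/3)
c = (0, 6/5)
Σ b_i: 5/3·1 + (-2/3)·1 = 1 ✓
b·c: (-2/3)·6/5 = -4/5 ≠ 1/2 ⇒ order 1.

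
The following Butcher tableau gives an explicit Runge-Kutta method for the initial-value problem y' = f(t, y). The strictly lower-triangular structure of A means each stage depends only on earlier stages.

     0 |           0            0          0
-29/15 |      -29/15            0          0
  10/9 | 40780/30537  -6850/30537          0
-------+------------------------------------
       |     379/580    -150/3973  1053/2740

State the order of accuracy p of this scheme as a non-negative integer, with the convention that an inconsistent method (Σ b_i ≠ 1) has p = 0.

b = (379/580, -150/3973, 1053/2740)
c = (0, -29/15, 10/9)
Ac = (0, 0, 1370/3159)
Σ b_i: 379/580·1 + (-150/3973)·1 + 1053/2740·1 = 1 ✓
b·c: (-150/3973)·(-29/15) + 1053/2740·10/9 = 1/2 ✓
b·c²: (-150/3973)·841/225 + 1053/2740·100/81 = 1/3 ✓
b·Ac: 1053/2740·1370/3159 = 1/6 ✓; 3 stages ⇒ order 3.

3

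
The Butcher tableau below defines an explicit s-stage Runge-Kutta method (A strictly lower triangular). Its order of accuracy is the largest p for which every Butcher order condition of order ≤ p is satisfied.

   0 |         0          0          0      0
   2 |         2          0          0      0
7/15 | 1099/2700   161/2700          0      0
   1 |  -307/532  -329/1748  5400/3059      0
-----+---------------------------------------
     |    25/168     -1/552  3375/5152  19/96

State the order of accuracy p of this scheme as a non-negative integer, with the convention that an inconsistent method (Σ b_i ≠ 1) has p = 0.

b = (25/168, -1/552, 3375/5152, 19/96)
c = (0, 2, 7/15, 1)
Ac = (0, 0, 161/1350, 17/38)
Σ b_i: 25/168·1 + (-1/552)·1 + 3375/5152·1 + 19/96·1 = 1 ✓
b·c: (-1/552)·2 + 3375/5152·7/15 + 19/96·1 = 1/2 ✓
b·c²: (-1/552)·4 + 3375/5152·49/225 + 19/96·1 = 1/3 ✓
b·Ac: 3375/5152·161/1350 + 19/96·17/38 = 1/6 ✓
b·c³: (-1/552)·8 + 3375/5152·343/3375 + 19/96·1 = 1/4 ✓
b·(c∘Ac): 3375/5152·1127/20250 + 19/96·17/38 = 1/8 ✓
b·Ac²: 3375/5152·161/675 + 19/96·(-7/19) = 1/12 ✓
b·A²c: 19/96·4/19 = 1/24 ✓; 4 stages ⇒ order 4.

4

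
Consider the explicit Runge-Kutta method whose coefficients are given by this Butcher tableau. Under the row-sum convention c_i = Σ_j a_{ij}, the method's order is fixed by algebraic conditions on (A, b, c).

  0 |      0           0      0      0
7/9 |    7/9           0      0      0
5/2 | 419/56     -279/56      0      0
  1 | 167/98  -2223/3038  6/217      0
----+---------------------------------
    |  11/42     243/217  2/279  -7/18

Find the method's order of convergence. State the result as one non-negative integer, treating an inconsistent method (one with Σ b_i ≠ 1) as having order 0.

b = (11/42, 243/217, 2/279, -7/18)
c = (0, 7/9, 5/2, 1)
Ac = (0, 0, -31/8, -1/2)
Σ b_i: 11/42·1 + 243/217·1 + 2/279·1 + (-7/18)·1 = 1 ✓
b·c: 243/217·7/9 + 2/279·5/2 + (-7/18)·1 = 1/2 ✓
b·c²: 243/217·49/81 + 2/279·25/4 + (-7/18)·1 = 1/3 ✓
b·Ac: 2/279·(-31/8) + (-7/18)·(-1/2) = 1/6 ✓
b·c³: 243/217·343/729 + 2/279·125/8 + (-7/18)·1 = 1/4 ✓
b·(c∘Ac): 2/279·(-155/16) + (-7/18)·(-1/2) = 1/8 ✓
b·Ac²: 2/279·(-217/72) + (-7/18)·(-17/63) = 1/12 ✓
b·A²c: (-7/18)·(-3/28) = 1/24 ✓; 4 stages ⇒ order 4.

4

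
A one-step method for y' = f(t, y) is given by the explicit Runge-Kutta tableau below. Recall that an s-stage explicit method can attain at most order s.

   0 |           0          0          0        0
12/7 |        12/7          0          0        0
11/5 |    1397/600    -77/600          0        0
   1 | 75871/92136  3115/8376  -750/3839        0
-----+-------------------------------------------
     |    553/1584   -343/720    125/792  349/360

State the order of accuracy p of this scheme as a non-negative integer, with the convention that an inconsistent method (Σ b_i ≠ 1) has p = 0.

4

b = (553/1584, -343/720, 125/792, 349/360)
c = (0, 12/7, 11/5, 1)
Ac = (0, 0, -11/50, 145/698)
Σ b_i: 553/1584·1 + (-343/720)·1 + 125/792·1 + 349/360·1 = 1 ✓
b·c: (-343/720)·12/7 + 125/792·11/5 + 349/360·1 = 1/2 ✓
b·c²: (-343/720)·144/49 + 125/792·121/25 + 349/360·1 = 1/3 ✓
b·Ac: 125/792·(-11/50) + 349/360·145/698 = 1/6 ✓
b·c³: (-343/720)·1728/343 + 125/792·1331/125 + 349/360·1 = 1/4 ✓
b·(c∘Ac): 125/792·(-121/250) + 349/360·145/698 = 1/8 ✓
b·Ac²: 125/792·(-66/175) + 349/360·360/2443 = 1/12 ✓
b·A²c: 349/360·15/349 = 1/24 ✓; 4 stages ⇒ order 4.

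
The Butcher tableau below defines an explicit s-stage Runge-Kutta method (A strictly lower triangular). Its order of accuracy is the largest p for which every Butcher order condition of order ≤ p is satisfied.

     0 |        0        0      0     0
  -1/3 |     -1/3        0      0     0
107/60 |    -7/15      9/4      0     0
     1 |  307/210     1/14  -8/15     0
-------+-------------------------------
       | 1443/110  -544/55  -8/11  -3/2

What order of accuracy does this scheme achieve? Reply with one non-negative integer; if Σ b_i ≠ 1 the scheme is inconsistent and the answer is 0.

b = (1443/110, -544/55, -8/11, -3/2)
c = (0, -1/3, 107/60, 1)
Ac = (0, 0, -3/4, -3071/3150)
Σ b_i: 1443/110·1 + (-544/55)·1 + (-8/11)·1 + (-3/2)·1 = 1 ✓
b·c: (-544/55)·(-1/3) + (-8/11)·107/60 + (-3/2)·1 = 1/2 ✓
b·c²: (-544/55)·1/9 + (-8/11)·11449/3600 + (-3/2)·1 = -12157/2475 ≠ 1/3 ⇒ order 2.
b·Ac: (-8/11)·(-3/4) + (-3/2)·(-3071/3150) = 46381/23100 ≠ 1/6

2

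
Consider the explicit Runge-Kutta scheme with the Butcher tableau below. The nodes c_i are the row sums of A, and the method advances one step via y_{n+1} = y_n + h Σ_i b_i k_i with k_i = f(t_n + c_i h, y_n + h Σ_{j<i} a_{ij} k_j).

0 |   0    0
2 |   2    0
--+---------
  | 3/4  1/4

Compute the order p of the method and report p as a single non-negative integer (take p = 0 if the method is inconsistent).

b = (3/4, 1/4)
c = (0, 2)
Σ b_i: 3/4·1 + 1/4·1 = 1 ✓
b·c: 1/4·2 = 1/2 ✓; 2 stages ⇒ order 2.

2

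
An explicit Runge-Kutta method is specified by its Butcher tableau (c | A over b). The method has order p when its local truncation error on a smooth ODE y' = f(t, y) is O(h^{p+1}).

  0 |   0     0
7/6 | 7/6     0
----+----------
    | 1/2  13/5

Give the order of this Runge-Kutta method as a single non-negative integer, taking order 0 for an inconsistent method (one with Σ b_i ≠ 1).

b = (1/2, 13/5)
c = (0, 7/6)
Σ b_i: 1/2·1 + 13/5·1 = 31/10 ≠ 1 ⇒ order 0.

0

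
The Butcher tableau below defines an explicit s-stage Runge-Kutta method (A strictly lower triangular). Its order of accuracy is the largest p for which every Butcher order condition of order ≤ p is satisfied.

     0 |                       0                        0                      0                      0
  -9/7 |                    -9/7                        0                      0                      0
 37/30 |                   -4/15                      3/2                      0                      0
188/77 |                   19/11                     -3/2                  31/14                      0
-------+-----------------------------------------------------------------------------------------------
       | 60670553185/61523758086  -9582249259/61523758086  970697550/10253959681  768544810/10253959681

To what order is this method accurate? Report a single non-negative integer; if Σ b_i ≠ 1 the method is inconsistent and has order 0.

3

b = (60670553185/61523758086, -9582249259/61523758086, 970697550/10253959681, 768544810/10253959681)
c = (0, -9/7, 37/30, 188/77)
Ac = (0, 0, -27/14, 1957/420)
Σ b_i: 60670553185/61523758086·1 + (-9582249259/61523758086)·1 + 970697550/10253959681·1 + 768544810/10253959681·1 = 1 ✓
b·c: (-9582249259/61523758086)·(-9/7) + 970697550/10253959681·37/30 + 768544810/10253959681·188/77 = 1/2 ✓
b·c²: (-9582249259/61523758086)·81/49 + 970697550/10253959681·1369/900 + 768544810/10253959681·35344/5929 = 1/3 ✓
b·Ac: 970697550/10253959681·(-27/14) + 768544810/10253959681·1957/420 = 1/6 ✓
b·c³: (-9582249259/61523758086)·(-729/343) + 970697550/10253959681·50653/27000 + 768544810/10253959681·6644672/456533 = 1591249315492429/994839168250620 ≠ 1/4 ⇒ order 3.
b·(c∘Ac): 970697550/10253959681·(-333/140) + 768544810/10253959681·91979/8085 = 1891736042521/3014664146214 ≠ 1/8
b·Ac²: 970697550/10253959681·243/98 + 768544810/10253959681·78373/88200 = 27252471657913/90439924386420 ≠ 1/12
b·A²c: 768544810/10253959681·(-837/196) = -321636002985/1004888048738 ≠ 1/24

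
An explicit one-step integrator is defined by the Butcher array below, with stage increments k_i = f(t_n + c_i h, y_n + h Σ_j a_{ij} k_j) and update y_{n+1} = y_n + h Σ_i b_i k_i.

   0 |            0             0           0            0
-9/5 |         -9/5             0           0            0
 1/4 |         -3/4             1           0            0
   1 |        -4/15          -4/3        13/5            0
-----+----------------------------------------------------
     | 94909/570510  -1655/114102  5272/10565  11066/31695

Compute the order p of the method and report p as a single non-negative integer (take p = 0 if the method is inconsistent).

3

b = (94909/570510, -1655/114102, 5272/10565, 11066/31695)
c = (0, -9/5, 1/4, 1)
Ac = (0, 0, -9/5, 61/20)
Σ b_i: 94909/570510·1 + (-1655/114102)·1 + 5272/10565·1 + 11066/31695·1 = 1 ✓
b·c: (-1655/114102)·(-9/5) + 5272/10565·1/4 + 11066/31695·1 = 1/2 ✓
b·c²: (-1655/114102)·81/25 + 5272/10565·1/16 + 11066/31695·1 = 1/3 ✓
b·Ac: 5272/10565·(-9/5) + 11066/31695·61/20 = 1/6 ✓
b·c³: (-1655/114102)·(-729/125) + 5272/10565·1/64 + 11066/31695·1 = 559769/1267800 ≠ 1/4 ⇒ order 3.
b·(c∘Ac): 5272/10565·(-9/20) + 11066/31695·61/20 = 266341/316950 ≠ 1/8
b·Ac²: 5272/10565·81/25 + 11066/31695·(-1663/400) = 1047389/6339000 ≠ 1/12
b·A²c: 11066/31695·(-117/25) = -431574/264125 ≠ 1/24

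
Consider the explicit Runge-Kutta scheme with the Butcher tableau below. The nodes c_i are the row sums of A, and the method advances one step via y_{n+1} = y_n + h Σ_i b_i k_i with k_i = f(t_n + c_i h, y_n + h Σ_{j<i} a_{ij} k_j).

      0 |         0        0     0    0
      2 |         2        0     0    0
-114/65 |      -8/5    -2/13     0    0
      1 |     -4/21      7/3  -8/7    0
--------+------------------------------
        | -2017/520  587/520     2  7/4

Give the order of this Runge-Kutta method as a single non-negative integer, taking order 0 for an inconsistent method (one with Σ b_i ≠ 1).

2

b = (-2017/520, 587/520, 2, 7/4)
c = (0, 2, -114/65, 1)
Ac = (0, 0, -4/13, 9106/1365)
Σ b_i: (-2017/520)·1 + 587/520·1 + 2·1 + 7/4·1 = 1 ✓
b·c: 587/520·2 + 2·(-114/65) + 7/4·1 = 1/2 ✓
b·c²: 587/520·4 + 2·12996/4225 + 7/4·1 = 209853/16900 ≠ 1/3 ⇒ order 2.
b·Ac: 2·(-4/13) + 7/4·9106/1365 = 4313/390 ≠ 1/6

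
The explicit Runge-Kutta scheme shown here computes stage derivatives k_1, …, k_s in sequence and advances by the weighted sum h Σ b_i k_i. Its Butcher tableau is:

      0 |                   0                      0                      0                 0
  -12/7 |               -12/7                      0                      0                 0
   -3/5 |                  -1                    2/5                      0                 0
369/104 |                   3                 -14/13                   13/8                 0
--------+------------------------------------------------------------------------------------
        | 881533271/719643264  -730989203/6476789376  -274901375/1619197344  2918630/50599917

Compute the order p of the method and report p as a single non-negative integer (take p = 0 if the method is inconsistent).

3

b = (881533271/719643264, -730989203/6476789376, -274901375/1619197344, 2918630/50599917)
c = (0, -12/7, -3/5, 369/104)
Ac = (0, 0, -24/35, 453/520)
Σ b_i: 881533271/719643264·1 + (-730989203/6476789376)·1 + (-274901375/1619197344)·1 + 2918630/50599917·1 = 1 ✓
b·c: (-730989203/6476789376)·(-12/7) + (-274901375/1619197344)·(-3/5) + 2918630/50599917·369/104 = 1/2 ✓
b·c²: (-730989203/6476789376)·144/49 + (-274901375/1619197344)·9/25 + 2918630/50599917·136161/10816 = 1/3 ✓
b·Ac: (-274901375/1619197344)·(-24/35) + 2918630/50599917·453/520 = 1/6 ✓
b·c³: (-730989203/6476789376)·(-1728/343) + (-274901375/1619197344)·(-27/125) + 2918630/50599917·50243409/1124864 = 138904928031/43658358016 ≠ 1/4 ⇒ order 3.
b·(c∘Ac): (-274901375/1619197344)·72/175 + 2918630/50599917·167157/54080 = 19508651/179910816 ≠ 1/8
b·Ac²: (-274901375/1619197344)·288/245 + 2918630/50599917·(-46953/18200) = -274213367/787109820 ≠ 1/12
b·A²c: 2918630/50599917·(-39/35) = -7588438/118066473 ≠ 1/24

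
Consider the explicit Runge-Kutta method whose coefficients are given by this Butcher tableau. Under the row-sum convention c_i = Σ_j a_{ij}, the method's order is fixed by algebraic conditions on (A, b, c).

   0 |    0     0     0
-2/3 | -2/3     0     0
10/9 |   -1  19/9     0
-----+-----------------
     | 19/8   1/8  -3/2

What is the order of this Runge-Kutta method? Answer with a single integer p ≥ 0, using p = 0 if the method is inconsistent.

1

b = (19/8, 1/8, -3/2)
c = (0, -2/3, 10/9)
Ac = (0, 0, -38/27)
Σ b_i: 19/8·1 + 1/8·1 + (-3/2)·1 = 1 ✓
b·c: 1/8·(-2/3) + (-3/2)·10/9 = -7/4 ≠ 1/2 ⇒ order 1.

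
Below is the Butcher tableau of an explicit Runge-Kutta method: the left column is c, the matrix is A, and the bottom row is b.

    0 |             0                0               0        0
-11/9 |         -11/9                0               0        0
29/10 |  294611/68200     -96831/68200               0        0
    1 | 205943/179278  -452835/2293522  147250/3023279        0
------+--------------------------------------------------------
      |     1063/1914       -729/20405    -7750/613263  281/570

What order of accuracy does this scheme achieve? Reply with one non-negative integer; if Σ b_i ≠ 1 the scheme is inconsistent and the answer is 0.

4

b = (1063/1914, -729/20405, -7750/613263, 281/570)
c = (0, -11/9, 29/10, 1)
Ac = (0, 0, 10759/6200, 215/562)
Σ b_i: 1063/1914·1 + (-729/20405)·1 + (-7750/613263)·1 + 281/570·1 = 1 ✓
b·c: (-729/20405)·(-11/9) + (-7750/613263)·29/10 + 281/570·1 = 1/2 ✓
b·c²: (-729/20405)·121/81 + (-7750/613263)·841/100 + 281/570·1 = 1/3 ✓
b·Ac: (-7750/613263)·10759/6200 + 281/570·215/562 = 1/6 ✓
b·c³: (-729/20405)·(-1331/729) + (-7750/613263)·24389/1000 + 281/570·1 = 1/4 ✓
b·(c∘Ac): (-7750/613263)·312011/62000 + 281/570·215/562 = 1/8 ✓
b·Ac²: (-7750/613263)·(-118349/55800) + 281/570·290/2529 = 1/12 ✓
b·A²c: 281/570·95/1124 = 1/24 ✓; 4 stages ⇒ order 4.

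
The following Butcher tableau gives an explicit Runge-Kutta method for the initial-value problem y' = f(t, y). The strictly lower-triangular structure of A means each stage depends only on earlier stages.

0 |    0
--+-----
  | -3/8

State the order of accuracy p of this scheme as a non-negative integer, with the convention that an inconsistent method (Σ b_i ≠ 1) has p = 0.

0

b = (-3/8)
c = (0)
Σ b_i: (-3/8)·1 = -3/8 ≠ 1 ⇒ order 0.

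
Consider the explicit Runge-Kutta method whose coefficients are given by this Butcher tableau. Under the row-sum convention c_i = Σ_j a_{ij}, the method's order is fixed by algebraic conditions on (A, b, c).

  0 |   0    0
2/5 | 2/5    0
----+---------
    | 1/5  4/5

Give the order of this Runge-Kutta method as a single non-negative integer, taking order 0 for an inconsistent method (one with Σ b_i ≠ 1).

1

b = (1/5, 4/5)
c = (0, 2/5)
Σ b_i: 1/5·1 + 4/5·1 = 1 ✓
b·c: 4/5·2/5 = 8/25 ≠ 1/2 ⇒ order 1.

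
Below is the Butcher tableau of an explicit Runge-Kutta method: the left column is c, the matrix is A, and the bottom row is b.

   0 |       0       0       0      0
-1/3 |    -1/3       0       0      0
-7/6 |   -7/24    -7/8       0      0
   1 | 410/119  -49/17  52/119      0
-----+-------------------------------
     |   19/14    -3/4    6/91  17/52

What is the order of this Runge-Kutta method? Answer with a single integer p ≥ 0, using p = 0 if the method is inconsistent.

b = (19/14, -3/4, 6/91, 17/52)
c = (0, -1/3, -7/6, 1)
Ac = (0, 0, 7/24, 23/51)
Σ b_i: 19/14·1 + (-3/4)·1 + 6/91·1 + 17/52·1 = 1 ✓
b·c: (-3/4)·(-1/3) + 6/91·(-7/6) + 17/52·1 = 1/2 ✓
b·c²: (-3/4)·1/9 + 6/91·49/36 + 17/52·1 = 1/3 ✓
b·Ac: 6/91·7/24 + 17/52·23/51 = 1/6 ✓
b·c³: (-3/4)·(-1/27) + 6/91·(-343/216) + 17/52·1 = 1/4 ✓
b·(c∘Ac): 6/91·(-49/144) + 17/52·23/51 = 1/8 ✓
b·Ac²: 6/91·(-7/72) + 17/52·14/51 = 1/12 ✓
b·A²c: 17/52·13/102 = 1/24 ✓; 4 stages ⇒ order 4.

4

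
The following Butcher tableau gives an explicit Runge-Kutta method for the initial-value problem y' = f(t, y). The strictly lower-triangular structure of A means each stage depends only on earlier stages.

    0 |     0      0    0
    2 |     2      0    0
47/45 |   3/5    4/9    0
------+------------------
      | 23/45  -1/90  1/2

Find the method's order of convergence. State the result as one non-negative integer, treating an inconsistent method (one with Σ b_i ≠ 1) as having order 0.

b = (23/45, -1/90, 1/2)
c = (0, 2, 47/45)
Ac = (0, 0, 8/9)
Σ b_i: 23/45·1 + (-1/90)·1 + 1/2·1 = 1 ✓
b·c: (-1/90)·2 + 1/2·47/45 = 1/2 ✓
b·c²: (-1/90)·4 + 1/2·2209/2025 = 2029/4050 ≠ 1/3 ⇒ order 2.
b·Ac: 1/2·8/9 = 4/9 ≠ 1/6

2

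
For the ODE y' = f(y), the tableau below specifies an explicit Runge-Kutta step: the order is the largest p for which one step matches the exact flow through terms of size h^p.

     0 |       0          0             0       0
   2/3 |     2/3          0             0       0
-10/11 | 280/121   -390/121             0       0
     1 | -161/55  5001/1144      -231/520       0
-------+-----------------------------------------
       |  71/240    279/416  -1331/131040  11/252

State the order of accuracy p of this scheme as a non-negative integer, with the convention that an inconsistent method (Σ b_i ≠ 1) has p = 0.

b = (71/240, 279/416, -1331/131040, 11/252)
c = (0, 2/3, -10/11, 1)
Ac = (0, 0, -260/121, 73/22)
Σ b_i: 71/240·1 + 279/416·1 + (-1331/131040)·1 + 11/252·1 = 1 ✓
b·c: 279/416·2/3 + (-1331/131040)·(-10/11) + 11/252·1 = 1/2 ✓
b·c²: 279/416·4/9 + (-1331/131040)·100/121 + 11/252·1 = 1/3 ✓
b·Ac: (-1331/131040)·(-260/121) + 11/252·73/22 = 1/6 ✓
b·c³: 279/416·8/27 + (-1331/131040)·(-1000/1331) + 11/252·1 = 1/4 ✓
b·(c∘Ac): (-1331/131040)·2600/1331 + 11/252·73/22 = 1/8 ✓
b·Ac²: (-1331/131040)·(-520/363) + 11/252·52/33 = 1/12 ✓
b·A²c: 11/252·21/22 = 1/24 ✓; 4 stages ⇒ order 4.

4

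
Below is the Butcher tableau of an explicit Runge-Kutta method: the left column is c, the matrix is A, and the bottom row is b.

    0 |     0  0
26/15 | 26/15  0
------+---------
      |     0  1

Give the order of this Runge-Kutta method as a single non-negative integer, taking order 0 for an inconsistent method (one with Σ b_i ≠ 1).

b = (0, 1)
c = (0, 26/15)
Σ b_i: 1·1 = 1 ✓
b·c: 1·26/15 = 26/15 ≠ 1/2 ⇒ order 1.

1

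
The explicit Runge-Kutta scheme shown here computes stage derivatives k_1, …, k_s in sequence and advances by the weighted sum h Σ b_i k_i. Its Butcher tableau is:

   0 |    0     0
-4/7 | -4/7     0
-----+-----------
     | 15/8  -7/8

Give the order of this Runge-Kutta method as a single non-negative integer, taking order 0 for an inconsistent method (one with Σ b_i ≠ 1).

2

b = (15/8, -7/8)
c = (0, -4/7)
Σ b_i: 15/8·1 + (-7/8)·1 = 1 ✓
b·c: (-7/8)·(-4/7) = 1/2 ✓; 2 stages ⇒ order 2.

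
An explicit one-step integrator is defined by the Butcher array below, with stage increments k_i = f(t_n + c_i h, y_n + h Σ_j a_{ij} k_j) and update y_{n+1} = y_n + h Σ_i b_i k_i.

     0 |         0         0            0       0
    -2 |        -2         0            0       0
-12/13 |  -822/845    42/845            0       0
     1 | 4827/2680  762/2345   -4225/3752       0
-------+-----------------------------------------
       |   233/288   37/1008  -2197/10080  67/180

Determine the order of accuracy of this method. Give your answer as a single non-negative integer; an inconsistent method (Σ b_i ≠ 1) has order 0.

4

b = (233/288, 37/1008, -2197/10080, 67/180)
c = (0, -2, -12/13, 1)
Ac = (0, 0, -84/845, 261/670)
Σ b_i: 233/288·1 + 37/1008·1 + (-2197/10080)·1 + 67/180·1 = 1 ✓
b·c: 37/1008·(-2) + (-2197/10080)·(-12/13) + 67/180·1 = 1/2 ✓
b·c²: 37/1008·4 + (-2197/10080)·144/169 + 67/180·1 = 1/3 ✓
b·Ac: (-2197/10080)·(-84/845) + 67/180·261/670 = 1/6 ✓
b·c³: 37/1008·(-8) + (-2197/10080)·(-1728/2197) + 67/180·1 = 1/4 ✓
b·(c∘Ac): (-2197/10080)·1008/10985 + 67/180·261/670 = 1/8 ✓
b·Ac²: (-2197/10080)·168/845 + 67/180·114/335 = 1/12 ✓
b·A²c: 67/180·15/134 = 1/24 ✓; 4 stages ⇒ order 4.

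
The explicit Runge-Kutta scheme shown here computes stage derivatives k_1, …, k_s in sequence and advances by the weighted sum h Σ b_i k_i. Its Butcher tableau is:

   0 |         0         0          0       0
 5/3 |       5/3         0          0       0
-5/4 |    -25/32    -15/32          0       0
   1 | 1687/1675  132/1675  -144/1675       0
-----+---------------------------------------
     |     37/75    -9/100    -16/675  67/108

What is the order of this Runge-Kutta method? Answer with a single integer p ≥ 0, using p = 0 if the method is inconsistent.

4

b = (37/75, -9/100, -16/675, 67/108)
c = (0, 5/3, -5/4, 1)
Ac = (0, 0, -25/32, 16/67)
Σ b_i: 37/75·1 + (-9/100)·1 + (-16/675)·1 + 67/108·1 = 1 ✓
b·c: (-9/100)·5/3 + (-16/675)·(-5/4) + 67/108·1 = 1/2 ✓
b·c²: (-9/100)·25/9 + (-16/675)·25/16 + 67/108·1 = 1/3 ✓
b·Ac: (-16/675)·(-25/32) + 67/108·16/67 = 1/6 ✓
b·c³: (-9/100)·125/27 + (-16/675)·(-125/64) + 67/108·1 = 1/4 ✓
b·(c∘Ac): (-16/675)·125/128 + 67/108·16/67 = 1/8 ✓
b·Ac²: (-16/675)·(-125/96) + 67/108·17/201 = 1/12 ✓
b·A²c: 67/108·9/134 = 1/24 ✓; 4 stages ⇒ order 4.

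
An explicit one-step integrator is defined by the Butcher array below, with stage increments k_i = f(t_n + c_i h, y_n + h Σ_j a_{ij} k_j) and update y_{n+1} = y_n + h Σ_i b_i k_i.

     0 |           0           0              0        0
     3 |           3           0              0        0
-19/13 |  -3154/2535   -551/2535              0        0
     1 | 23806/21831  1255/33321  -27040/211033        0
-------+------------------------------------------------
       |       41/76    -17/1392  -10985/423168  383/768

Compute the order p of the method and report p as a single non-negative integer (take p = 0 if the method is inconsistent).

b = (41/76, -17/1392, -10985/423168, 383/768)
c = (0, 3, -19/13, 1)
Ac = (0, 0, -551/845, 115/383)
Σ b_i: 41/76·1 + (-17/1392)·1 + (-10985/423168)·1 + 383/768·1 = 1 ✓
b·c: (-17/1392)·3 + (-10985/423168)·(-19/13) + 383/768·1 = 1/2 ✓
b·c²: (-17/1392)·9 + (-10985/423168)·361/169 + 383/768·1 = 1/3 ✓
b·Ac: (-10985/423168)·(-551/845) + 383/768·115/383 = 1/6 ✓
b·c³: (-17/1392)·27 + (-10985/423168)·(-6859/2197) + 383/768·1 = 1/4 ✓
b·(c∘Ac): (-10985/423168)·10469/10985 + 383/768·115/383 = 1/8 ✓
b·Ac²: (-10985/423168)·(-1653/845) + 383/768·25/383 = 1/12 ✓
b·A²c: 383/768·32/383 = 1/24 ✓; 4 stages ⇒ order 4.

4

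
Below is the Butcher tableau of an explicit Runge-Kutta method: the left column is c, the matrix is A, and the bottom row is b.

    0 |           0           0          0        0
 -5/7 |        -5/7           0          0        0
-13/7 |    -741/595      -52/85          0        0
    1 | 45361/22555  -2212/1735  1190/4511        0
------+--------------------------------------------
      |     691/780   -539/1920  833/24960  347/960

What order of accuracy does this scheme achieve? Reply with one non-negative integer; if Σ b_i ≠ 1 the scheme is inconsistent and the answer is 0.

b = (691/780, -539/1920, 833/24960, 347/960)
c = (0, -5/7, -13/7, 1)
Ac = (0, 0, 52/119, 146/347)
Σ b_i: 691/780·1 + (-539/1920)·1 + 833/24960·1 + 347/960·1 = 1 ✓
b·c: (-539/1920)·(-5/7) + 833/24960·(-13/7) + 347/960·1 = 1/2 ✓
b·c²: (-539/1920)·25/49 + 833/24960·169/49 + 347/960·1 = 1/3 ✓
b·Ac: 833/24960·52/119 + 347/960·146/347 = 1/6 ✓
b·c³: (-539/1920)·(-125/343) + 833/24960·(-2197/343) + 347/960·1 = 1/4 ✓
b·(c∘Ac): 833/24960·(-676/833) + 347/960·146/347 = 1/8 ✓
b·Ac²: 833/24960·(-260/833) + 347/960·90/347 = 1/12 ✓
b·A²c: 347/960·40/347 = 1/24 ✓; 4 stages ⇒ order 4.

4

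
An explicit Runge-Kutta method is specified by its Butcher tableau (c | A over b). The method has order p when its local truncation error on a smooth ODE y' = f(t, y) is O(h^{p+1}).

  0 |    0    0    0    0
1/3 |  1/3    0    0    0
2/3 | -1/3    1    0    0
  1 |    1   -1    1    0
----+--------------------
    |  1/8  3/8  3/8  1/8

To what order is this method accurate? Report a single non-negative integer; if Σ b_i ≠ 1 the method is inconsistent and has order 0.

b = (1/8, 3/8, 3/8, 1/8)
c = (0, 1/3, 2/3, 1)
Ac = (0, 0, 1/3, 1/3)
Σ b_i: 1/8·1 + 3/8·1 + 3/8·1 + 1/8·1 = 1 ✓
b·c: 3/8·1/3 + 3/8·2/3 + 1/8·1 = 1/2 ✓
b·c²: 3/8·1/9 + 3/8·4/9 + 1/8·1 = 1/3 ✓
b·Ac: 3/8·1/3 + 1/8·1/3 = 1/6 ✓
b·c³: 3/8·1/27 + 3/8·8/27 + 1/8·1 = 1/4 ✓
b·(c∘Ac): 3/8·2/9 + 1/8·1/3 = 1/8 ✓
b·Ac²: 3/8·1/9 + 1/8·1/3 = 1/12 ✓
b·A²c: 1/8·1/3 = 1/24 ✓; 4 stages ⇒ order 4.

4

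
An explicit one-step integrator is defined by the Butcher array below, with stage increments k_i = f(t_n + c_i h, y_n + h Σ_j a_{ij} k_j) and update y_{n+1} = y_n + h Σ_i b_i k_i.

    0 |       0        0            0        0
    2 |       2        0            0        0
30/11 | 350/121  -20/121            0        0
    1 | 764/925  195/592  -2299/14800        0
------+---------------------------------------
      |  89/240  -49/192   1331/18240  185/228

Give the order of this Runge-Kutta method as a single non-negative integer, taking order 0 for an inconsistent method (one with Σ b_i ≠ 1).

4

b = (89/240, -49/192, 1331/18240, 185/228)
c = (0, 2, 30/11, 1)
Ac = (0, 0, -40/121, 87/370)
Σ b_i: 89/240·1 + (-49/192)·1 + 1331/18240·1 + 185/228·1 = 1 ✓
b·c: (-49/192)·2 + 1331/18240·30/11 + 185/228·1 = 1/2 ✓
b·c²: (-49/192)·4 + 1331/18240·900/121 + 185/228·1 = 1/3 ✓
b·Ac: 1331/18240·(-40/121) + 185/228·87/370 = 1/6 ✓
b·c³: (-49/192)·8 + 1331/18240·27000/1331 + 185/228·1 = 1/4 ✓
b·(c∘Ac): 1331/18240·(-1200/1331) + 185/228·87/370 = 1/8 ✓
b·Ac²: 1331/18240·(-80/121) + 185/228·6/37 = 1/12 ✓
b·A²c: 185/228·19/370 = 1/24 ✓; 4 stages ⇒ order 4.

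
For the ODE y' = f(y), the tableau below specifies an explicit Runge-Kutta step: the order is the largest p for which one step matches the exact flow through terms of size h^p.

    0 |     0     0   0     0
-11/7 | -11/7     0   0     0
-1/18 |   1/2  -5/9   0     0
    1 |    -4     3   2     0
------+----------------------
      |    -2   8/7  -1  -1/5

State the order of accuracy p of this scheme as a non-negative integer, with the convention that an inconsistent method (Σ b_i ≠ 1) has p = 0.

0

b = (-2, 8/7, -1, -1/5)
c = (0, -11/7, -1/18, 1)
Ac = (0, 0, 55/63, -304/63)
Σ b_i: (-2)·1 + 8/7·1 + (-1)·1 + (-1/5)·1 = -72/35 ≠ 1 ⇒ order 0.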